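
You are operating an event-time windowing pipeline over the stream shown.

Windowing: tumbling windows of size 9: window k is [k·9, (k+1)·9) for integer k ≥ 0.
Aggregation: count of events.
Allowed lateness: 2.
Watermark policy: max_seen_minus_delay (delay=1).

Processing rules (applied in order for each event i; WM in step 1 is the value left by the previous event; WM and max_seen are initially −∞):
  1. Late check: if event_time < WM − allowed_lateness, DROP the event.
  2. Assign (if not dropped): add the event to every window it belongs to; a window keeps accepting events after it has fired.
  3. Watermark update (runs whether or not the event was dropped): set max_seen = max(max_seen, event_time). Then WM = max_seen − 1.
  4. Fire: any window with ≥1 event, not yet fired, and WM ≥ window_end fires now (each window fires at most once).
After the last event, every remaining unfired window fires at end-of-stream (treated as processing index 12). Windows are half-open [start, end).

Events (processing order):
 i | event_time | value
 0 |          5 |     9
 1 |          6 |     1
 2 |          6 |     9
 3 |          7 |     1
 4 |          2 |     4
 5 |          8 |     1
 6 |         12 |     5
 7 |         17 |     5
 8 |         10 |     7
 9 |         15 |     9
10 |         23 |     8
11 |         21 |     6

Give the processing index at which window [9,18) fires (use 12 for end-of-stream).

10

i=0 t=5 v=9: → [0,9); WM=4
i=1 t=6 v=1: → [0,9); WM=5
i=2 t=6 v=9: → [0,9); WM=5
i=3 t=7 v=1: → [0,9); WM=6
i=4 t=2 v=4: DROP (t<6-2); WM=6
i=5 t=8 v=1: → [0,9); WM=7
i=6 t=12 v=5: → [9,18); WM=11; [0,9) fires=5
i=7 t=17 v=5: → [9,18); WM=16
i=8 t=10 v=7: DROP (t<16-2); WM=16
i=9 t=15 v=9: → [9,18); WM=16
i=10 t=23 v=8: → [18,27); WM=22; [9,18) fires=3
i=11 t=21 v=6: → [18,27); WM=22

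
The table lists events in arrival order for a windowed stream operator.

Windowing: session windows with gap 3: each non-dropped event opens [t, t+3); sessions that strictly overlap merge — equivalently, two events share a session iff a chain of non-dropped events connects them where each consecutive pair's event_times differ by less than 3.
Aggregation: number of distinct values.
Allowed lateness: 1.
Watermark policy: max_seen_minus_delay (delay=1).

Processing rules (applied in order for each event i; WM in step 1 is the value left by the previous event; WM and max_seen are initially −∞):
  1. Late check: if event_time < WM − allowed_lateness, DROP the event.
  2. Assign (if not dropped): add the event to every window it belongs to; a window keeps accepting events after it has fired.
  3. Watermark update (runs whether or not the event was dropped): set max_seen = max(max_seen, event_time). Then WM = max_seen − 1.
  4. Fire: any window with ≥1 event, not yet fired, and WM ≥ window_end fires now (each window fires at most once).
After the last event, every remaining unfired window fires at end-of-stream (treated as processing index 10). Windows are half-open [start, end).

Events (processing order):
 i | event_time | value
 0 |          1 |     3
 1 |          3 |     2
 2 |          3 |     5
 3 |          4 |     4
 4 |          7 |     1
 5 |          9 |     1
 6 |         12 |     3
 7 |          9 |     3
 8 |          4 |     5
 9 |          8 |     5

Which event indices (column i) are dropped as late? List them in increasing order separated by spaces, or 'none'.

7 8 9

i=0 t=1 v=3: → [1,4); WM=0
i=1 t=3 v=2: → [1,6); WM=2
i=2 t=3 v=5: → [1,6); WM=2
i=3 t=4 v=4: → [1,7); WM=3
i=4 t=7 v=1: → [7,10); WM=6
i=5 t=9 v=1: → [7,12); WM=8
i=6 t=12 v=3: → [12,15); WM=11
i=7 t=9 v=3: DROP (t<11-1); WM=11
i=8 t=4 v=5: DROP (t<11-1); WM=11
i=9 t=8 v=5: DROP (t<11-1); WM=11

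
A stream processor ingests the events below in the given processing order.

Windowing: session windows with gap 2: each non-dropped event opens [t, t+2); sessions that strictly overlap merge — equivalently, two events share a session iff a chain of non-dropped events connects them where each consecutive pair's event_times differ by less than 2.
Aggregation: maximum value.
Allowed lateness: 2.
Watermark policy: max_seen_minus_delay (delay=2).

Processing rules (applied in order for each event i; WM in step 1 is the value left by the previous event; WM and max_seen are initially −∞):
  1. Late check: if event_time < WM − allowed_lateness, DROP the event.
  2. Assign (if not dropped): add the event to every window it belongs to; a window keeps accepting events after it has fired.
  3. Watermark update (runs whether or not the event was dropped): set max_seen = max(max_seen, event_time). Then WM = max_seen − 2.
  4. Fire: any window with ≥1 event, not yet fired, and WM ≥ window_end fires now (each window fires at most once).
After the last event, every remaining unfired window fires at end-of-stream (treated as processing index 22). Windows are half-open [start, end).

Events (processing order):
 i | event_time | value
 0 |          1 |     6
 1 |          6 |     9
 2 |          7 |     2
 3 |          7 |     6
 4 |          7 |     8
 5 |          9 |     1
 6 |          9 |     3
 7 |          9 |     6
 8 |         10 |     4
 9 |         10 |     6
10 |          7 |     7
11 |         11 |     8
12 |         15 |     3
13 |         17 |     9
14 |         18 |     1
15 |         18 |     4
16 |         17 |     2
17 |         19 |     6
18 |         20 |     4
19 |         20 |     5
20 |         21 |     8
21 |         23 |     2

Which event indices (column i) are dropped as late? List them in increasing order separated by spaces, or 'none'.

i=0 t=1 v=6: → [1,3); WM=-1
i=1 t=6 v=9: → [6,8); WM=4
i=2 t=7 v=2: → [6,9); WM=5
i=3 t=7 v=6: → [6,9); WM=5
i=4 t=7 v=8: → [6,9); WM=5
i=5 t=9 v=1: → [9,11); WM=7
i=6 t=9 v=3: → [9,11); WM=7
i=7 t=9 v=6: → [9,11); WM=7
i=8 t=10 v=4: → [9,12); WM=8
i=9 t=10 v=6: → [9,12); WM=8
i=10 t=7 v=7: → [6,9); WM=8
i=11 t=11 v=8: → [9,13); WM=9
i=12 t=15 v=3: → [15,17); WM=13
i=13 t=17 v=9: → [17,19); WM=15
i=14 t=18 v=1: → [17,20); WM=16
i=15 t=18 v=4: → [17,20); WM=16
i=16 t=17 v=2: → [17,20); WM=16
i=17 t=19 v=6: → [17,21); WM=17
i=18 t=20 v=4: → [17,22); WM=18
i=19 t=20 v=5: → [17,22); WM=18
i=20 t=21 v=8: → [17,23); WM=19
i=21 t=23 v=2: → [23,25); WM=21

none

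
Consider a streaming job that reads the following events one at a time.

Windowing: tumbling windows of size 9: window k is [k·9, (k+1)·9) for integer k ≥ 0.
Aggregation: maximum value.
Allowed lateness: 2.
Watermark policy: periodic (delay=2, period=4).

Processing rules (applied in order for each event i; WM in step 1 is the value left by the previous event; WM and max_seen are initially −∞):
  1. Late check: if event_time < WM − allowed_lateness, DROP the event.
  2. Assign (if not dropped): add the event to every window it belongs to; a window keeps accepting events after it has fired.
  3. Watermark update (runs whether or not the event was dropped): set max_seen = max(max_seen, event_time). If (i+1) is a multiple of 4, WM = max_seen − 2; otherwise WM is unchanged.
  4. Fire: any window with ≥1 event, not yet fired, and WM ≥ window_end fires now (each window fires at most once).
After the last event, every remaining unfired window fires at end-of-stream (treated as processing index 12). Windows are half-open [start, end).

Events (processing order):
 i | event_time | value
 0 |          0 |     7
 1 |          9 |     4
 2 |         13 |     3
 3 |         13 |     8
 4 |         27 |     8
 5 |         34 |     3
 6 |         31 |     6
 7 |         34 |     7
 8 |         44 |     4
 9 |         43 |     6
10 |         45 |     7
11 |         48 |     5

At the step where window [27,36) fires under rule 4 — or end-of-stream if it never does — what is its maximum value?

8

i=0 t=0 v=7: → [0,9); WM=−∞
i=1 t=9 v=4: → [9,18); WM=−∞
i=2 t=13 v=3: → [9,18); WM=−∞
i=3 t=13 v=8: → [9,18); WM=11; [0,9) fires=7
i=4 t=27 v=8: → [27,36); WM=11
i=5 t=34 v=3: → [27,36); WM=11
i=6 t=31 v=6: → [27,36); WM=11
i=7 t=34 v=7: → [27,36); WM=32; [9,18) fires=8
i=8 t=44 v=4: → [36,45); WM=32
i=9 t=43 v=6: → [36,45); WM=32
i=10 t=45 v=7: → [45,54); WM=32
i=11 t=48 v=5: → [45,54); WM=46; [27,36) fires=8 [36,45) fires=6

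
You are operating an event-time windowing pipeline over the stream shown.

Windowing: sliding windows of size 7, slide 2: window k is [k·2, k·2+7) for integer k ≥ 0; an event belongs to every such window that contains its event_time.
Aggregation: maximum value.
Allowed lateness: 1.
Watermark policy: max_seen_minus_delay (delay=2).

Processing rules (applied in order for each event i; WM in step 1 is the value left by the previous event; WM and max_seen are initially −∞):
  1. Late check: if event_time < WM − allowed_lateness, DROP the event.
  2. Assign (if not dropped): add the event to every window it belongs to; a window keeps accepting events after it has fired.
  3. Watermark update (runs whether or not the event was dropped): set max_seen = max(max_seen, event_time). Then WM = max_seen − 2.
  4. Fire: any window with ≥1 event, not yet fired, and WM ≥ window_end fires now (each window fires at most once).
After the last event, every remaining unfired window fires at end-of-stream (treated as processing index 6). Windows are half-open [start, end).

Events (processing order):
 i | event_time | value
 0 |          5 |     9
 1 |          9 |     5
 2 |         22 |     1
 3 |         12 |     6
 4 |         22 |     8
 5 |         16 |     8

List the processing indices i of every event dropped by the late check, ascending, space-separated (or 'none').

3 5

i=0 t=5 v=9: → [4,11),[2,9),[0,7); WM=3
i=1 t=9 v=5: → [8,15),[6,13),[4,11); WM=7; [0,7) fires=9
i=2 t=22 v=1: → [22,29),[20,27),[18,25),[16,23); WM=20; [2,9) fires=9 [4,11) fires=9 [6,13) fires=5 [8,15) fires=5
i=3 t=12 v=6: DROP (t<20-1); WM=20
i=4 t=22 v=8: → [22,29),[20,27),[18,25),[16,23); WM=20
i=5 t=16 v=8: DROP (t<20-1); WM=20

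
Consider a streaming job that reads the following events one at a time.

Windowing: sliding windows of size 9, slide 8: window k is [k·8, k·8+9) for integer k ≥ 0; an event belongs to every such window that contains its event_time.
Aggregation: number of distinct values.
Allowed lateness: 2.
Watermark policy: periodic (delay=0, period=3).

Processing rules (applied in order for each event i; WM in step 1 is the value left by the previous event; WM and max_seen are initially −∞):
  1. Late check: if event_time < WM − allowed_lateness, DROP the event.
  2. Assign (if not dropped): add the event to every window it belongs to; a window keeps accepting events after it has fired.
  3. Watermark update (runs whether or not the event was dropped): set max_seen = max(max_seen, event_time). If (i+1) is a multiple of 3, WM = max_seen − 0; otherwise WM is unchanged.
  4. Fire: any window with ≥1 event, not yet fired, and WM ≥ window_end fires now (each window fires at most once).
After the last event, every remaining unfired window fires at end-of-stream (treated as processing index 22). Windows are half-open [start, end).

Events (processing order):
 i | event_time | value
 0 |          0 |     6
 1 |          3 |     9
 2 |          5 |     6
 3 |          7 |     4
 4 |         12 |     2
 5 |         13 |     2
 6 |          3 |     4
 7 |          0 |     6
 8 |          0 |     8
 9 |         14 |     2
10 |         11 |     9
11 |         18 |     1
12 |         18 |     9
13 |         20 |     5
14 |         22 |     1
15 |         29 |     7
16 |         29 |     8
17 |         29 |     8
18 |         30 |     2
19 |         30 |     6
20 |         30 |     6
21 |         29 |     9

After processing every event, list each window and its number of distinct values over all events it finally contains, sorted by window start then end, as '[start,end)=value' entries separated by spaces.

i=0 t=0 v=6: → [0,9); WM=−∞
i=1 t=3 v=9: → [0,9); WM=−∞
i=2 t=5 v=6: → [0,9); WM=5
i=3 t=7 v=4: → [0,9); WM=5
i=4 t=12 v=2: → [8,17); WM=5
i=5 t=13 v=2: → [8,17); WM=13; [0,9) fires=3
i=6 t=3 v=4: DROP (t<13-2); WM=13
i=7 t=0 v=6: DROP (t<13-2); WM=13
i=8 t=0 v=8: DROP (t<13-2); WM=13
i=9 t=14 v=2: → [8,17); WM=13
i=10 t=11 v=9: → [8,17); WM=13
i=11 t=18 v=1: → [16,25); WM=18; [8,17) fires=2
i=12 t=18 v=9: → [16,25); WM=18
i=13 t=20 v=5: → [16,25); WM=18
i=14 t=22 v=1: → [16,25); WM=22
i=15 t=29 v=7: → [24,33); WM=22
i=16 t=29 v=8: → [24,33); WM=22
i=17 t=29 v=8: → [24,33); WM=29; [16,25) fires=3
i=18 t=30 v=2: → [24,33); WM=29
i=19 t=30 v=6: → [24,33); WM=29
i=20 t=30 v=6: → [24,33); WM=30
i=21 t=29 v=9: → [24,33); WM=30

[0,9)=3 [8,17)=2 [16,25)=3 [24,33)=5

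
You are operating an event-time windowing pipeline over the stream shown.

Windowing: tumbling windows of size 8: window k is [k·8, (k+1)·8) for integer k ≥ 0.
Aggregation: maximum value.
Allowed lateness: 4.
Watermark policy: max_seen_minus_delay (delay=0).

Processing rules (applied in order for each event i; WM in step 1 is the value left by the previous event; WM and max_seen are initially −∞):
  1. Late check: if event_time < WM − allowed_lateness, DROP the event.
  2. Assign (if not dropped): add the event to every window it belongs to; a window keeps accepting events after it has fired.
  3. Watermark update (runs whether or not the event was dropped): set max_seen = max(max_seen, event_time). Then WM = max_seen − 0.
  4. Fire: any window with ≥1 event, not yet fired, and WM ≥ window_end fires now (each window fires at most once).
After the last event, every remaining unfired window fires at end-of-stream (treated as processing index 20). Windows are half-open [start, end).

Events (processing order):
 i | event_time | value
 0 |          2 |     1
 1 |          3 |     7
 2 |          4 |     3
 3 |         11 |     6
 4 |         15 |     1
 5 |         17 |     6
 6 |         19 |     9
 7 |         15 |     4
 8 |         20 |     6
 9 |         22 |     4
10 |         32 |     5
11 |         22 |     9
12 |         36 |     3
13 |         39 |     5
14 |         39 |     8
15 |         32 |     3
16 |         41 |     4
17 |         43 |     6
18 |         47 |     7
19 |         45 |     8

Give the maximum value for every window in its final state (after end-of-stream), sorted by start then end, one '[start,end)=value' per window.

i=0 t=2 v=1: → [0,8); WM=2
i=1 t=3 v=7: → [0,8); WM=3
i=2 t=4 v=3: → [0,8); WM=4
i=3 t=11 v=6: → [8,16); WM=11; [0,8) fires=7
i=4 t=15 v=1: → [8,16); WM=15
i=5 t=17 v=6: → [16,24); WM=17; [8,16) fires=6
i=6 t=19 v=9: → [16,24); WM=19
i=7 t=15 v=4: → [8,16); WM=19
i=8 t=20 v=6: → [16,24); WM=20
i=9 t=22 v=4: → [16,24); WM=22
i=10 t=32 v=5: → [32,40); WM=32; [16,24) fires=9
i=11 t=22 v=9: DROP (t<32-4); WM=32
i=12 t=36 v=3: → [32,40); WM=36
i=13 t=39 v=5: → [32,40); WM=39
i=14 t=39 v=8: → [32,40); WM=39
i=15 t=32 v=3: DROP (t<39-4); WM=39
i=16 t=41 v=4: → [40,48); WM=41; [32,40) fires=8
i=17 t=43 v=6: → [40,48); WM=43
i=18 t=47 v=7: → [40,48); WM=47
i=19 t=45 v=8: → [40,48); WM=47

[0,8)=7 [8,16)=6 [16,24)=9 [32,40)=8 [40,48)=8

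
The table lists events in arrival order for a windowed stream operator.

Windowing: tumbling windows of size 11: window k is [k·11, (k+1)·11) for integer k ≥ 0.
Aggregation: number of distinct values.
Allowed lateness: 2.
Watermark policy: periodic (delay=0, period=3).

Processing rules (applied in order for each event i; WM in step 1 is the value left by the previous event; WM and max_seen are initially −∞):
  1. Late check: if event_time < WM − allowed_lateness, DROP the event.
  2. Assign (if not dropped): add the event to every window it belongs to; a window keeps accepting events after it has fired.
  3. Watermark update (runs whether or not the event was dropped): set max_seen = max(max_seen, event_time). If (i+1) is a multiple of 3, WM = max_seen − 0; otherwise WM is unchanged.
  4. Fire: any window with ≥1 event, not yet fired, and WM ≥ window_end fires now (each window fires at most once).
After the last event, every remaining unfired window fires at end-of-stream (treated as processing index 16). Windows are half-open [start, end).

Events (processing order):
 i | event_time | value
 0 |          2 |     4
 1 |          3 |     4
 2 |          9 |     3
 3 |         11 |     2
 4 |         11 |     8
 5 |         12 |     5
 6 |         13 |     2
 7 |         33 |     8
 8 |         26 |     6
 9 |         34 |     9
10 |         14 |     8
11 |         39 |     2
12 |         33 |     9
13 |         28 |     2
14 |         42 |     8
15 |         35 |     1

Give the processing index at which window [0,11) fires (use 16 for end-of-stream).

5

i=0 t=2 v=4: → [0,11); WM=−∞
i=1 t=3 v=4: → [0,11); WM=−∞
i=2 t=9 v=3: → [0,11); WM=9
i=3 t=11 v=2: → [11,22); WM=9
i=4 t=11 v=8: → [11,22); WM=9
i=5 t=12 v=5: → [11,22); WM=12; [0,11) fires=2
i=6 t=13 v=2: → [11,22); WM=12
i=7 t=33 v=8: → [33,44); WM=12
i=8 t=26 v=6: → [22,33); WM=33; [11,22) fires=3 [22,33) fires=1
i=9 t=34 v=9: → [33,44); WM=33
i=10 t=14 v=8: DROP (t<33-2); WM=33
i=11 t=39 v=2: → [33,44); WM=39
i=12 t=33 v=9: DROP (t<39-2); WM=39
i=13 t=28 v=2: DROP (t<39-2); WM=39
i=14 t=42 v=8: → [33,44); WM=42
i=15 t=35 v=1: DROP (t<42-2); WM=42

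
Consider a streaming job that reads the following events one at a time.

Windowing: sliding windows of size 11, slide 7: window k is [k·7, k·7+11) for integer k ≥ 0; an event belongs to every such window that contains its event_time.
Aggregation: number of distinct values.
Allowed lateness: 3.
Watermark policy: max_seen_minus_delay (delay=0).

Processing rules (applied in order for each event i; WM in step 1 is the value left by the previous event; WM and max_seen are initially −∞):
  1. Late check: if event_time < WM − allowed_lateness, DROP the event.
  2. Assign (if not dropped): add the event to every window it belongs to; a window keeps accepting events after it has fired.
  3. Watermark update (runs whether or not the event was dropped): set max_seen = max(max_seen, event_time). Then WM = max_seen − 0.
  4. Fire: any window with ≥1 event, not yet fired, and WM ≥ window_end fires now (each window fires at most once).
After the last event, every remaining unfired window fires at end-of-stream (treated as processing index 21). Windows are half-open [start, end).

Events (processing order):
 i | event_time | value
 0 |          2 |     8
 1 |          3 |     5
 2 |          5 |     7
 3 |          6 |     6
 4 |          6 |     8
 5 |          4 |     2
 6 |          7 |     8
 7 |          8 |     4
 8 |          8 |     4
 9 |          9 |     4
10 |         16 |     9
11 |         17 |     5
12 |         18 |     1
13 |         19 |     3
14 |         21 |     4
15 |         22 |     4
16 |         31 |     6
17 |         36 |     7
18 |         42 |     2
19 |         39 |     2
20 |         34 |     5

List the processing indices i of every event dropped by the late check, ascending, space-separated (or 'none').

i=0 t=2 v=8: → [0,11); WM=2
i=1 t=3 v=5: → [0,11); WM=3
i=2 t=5 v=7: → [0,11); WM=5
i=3 t=6 v=6: → [0,11); WM=6
i=4 t=6 v=8: → [0,11); WM=6
i=5 t=4 v=2: → [0,11); WM=6
i=6 t=7 v=8: → [7,18),[0,11); WM=7
i=7 t=8 v=4: → [7,18),[0,11); WM=8
i=8 t=8 v=4: → [7,18),[0,11); WM=8
i=9 t=9 v=4: → [7,18),[0,11); WM=9
i=10 t=16 v=9: → [14,25),[7,18); WM=16; [0,11) fires=6
i=11 t=17 v=5: → [14,25),[7,18); WM=17
i=12 t=18 v=1: → [14,25); WM=18; [7,18) fires=4
i=13 t=19 v=3: → [14,25); WM=19
i=14 t=21 v=4: → [21,32),[14,25); WM=21
i=15 t=22 v=4: → [21,32),[14,25); WM=22
i=16 t=31 v=6: → [28,39),[21,32); WM=31; [14,25) fires=5
i=17 t=36 v=7: → [35,46),[28,39); WM=36; [21,32) fires=2
i=18 t=42 v=2: → [42,53),[35,46); WM=42; [28,39) fires=2
i=19 t=39 v=2: → [35,46); WM=42
i=20 t=34 v=5: DROP (t<42-3); WM=42

20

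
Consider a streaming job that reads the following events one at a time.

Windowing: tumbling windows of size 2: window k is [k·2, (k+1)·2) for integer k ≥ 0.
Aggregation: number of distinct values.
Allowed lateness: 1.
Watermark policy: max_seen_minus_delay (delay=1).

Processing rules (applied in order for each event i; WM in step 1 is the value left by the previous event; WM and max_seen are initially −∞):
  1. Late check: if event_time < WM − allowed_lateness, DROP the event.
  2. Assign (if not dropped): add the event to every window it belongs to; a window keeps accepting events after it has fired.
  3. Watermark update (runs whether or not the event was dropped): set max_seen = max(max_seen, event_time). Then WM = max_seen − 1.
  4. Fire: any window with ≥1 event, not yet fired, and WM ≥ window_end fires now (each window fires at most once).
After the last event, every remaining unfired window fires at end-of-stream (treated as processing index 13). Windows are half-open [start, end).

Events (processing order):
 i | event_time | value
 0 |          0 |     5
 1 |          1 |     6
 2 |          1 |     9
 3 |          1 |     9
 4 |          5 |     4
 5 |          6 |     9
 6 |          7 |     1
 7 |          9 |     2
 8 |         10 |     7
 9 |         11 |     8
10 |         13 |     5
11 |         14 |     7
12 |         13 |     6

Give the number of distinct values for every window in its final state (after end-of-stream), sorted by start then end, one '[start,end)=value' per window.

[0,2)=3 [4,6)=1 [6,8)=2 [8,10)=1 [10,12)=2 [12,14)=2 [14,16)=1

i=0 t=0 v=5: → [0,2); WM=-1
i=1 t=1 v=6: → [0,2); WM=0
i=2 t=1 v=9: → [0,2); WM=0
i=3 t=1 v=9: → [0,2); WM=0
i=4 t=5 v=4: → [4,6); WM=4; [0,2) fires=3
i=5 t=6 v=9: → [6,8); WM=5
i=6 t=7 v=1: → [6,8); WM=6; [4,6) fires=1
i=7 t=9 v=2: → [8,10); WM=8; [6,8) fires=2
i=8 t=10 v=7: → [10,12); WM=9
i=9 t=11 v=8: → [10,12); WM=10; [8,10) fires=1
i=10 t=13 v=5: → [12,14); WM=12; [10,12) fires=2
i=11 t=14 v=7: → [14,16); WM=13
i=12 t=13 v=6: → [12,14); WM=13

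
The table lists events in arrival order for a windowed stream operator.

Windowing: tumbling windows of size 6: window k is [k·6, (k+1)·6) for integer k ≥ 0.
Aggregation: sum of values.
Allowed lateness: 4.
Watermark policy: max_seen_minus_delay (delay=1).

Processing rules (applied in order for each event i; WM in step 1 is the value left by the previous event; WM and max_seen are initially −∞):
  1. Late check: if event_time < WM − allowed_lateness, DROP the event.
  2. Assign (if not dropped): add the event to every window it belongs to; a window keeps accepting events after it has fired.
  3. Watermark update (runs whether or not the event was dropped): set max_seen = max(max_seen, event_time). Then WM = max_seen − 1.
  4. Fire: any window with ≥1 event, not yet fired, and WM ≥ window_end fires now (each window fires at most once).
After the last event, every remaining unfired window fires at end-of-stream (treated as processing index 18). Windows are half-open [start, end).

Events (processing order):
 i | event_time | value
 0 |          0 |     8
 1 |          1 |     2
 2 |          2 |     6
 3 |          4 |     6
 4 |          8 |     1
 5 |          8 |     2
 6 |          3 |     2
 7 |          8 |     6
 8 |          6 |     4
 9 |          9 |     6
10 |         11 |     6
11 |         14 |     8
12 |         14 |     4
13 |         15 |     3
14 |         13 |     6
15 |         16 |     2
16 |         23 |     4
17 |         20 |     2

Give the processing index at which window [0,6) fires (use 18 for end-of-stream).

4

i=0 t=0 v=8: → [0,6); WM=-1
i=1 t=1 v=2: → [0,6); WM=0
i=2 t=2 v=6: → [0,6); WM=1
i=3 t=4 v=6: → [0,6); WM=3
i=4 t=8 v=1: → [6,12); WM=7; [0,6) fires=22
i=5 t=8 v=2: → [6,12); WM=7
i=6 t=3 v=2: → [0,6); WM=7
i=7 t=8 v=6: → [6,12); WM=7
i=8 t=6 v=4: → [6,12); WM=7
i=9 t=9 v=6: → [6,12); WM=8
i=10 t=11 v=6: → [6,12); WM=10
i=11 t=14 v=8: → [12,18); WM=13; [6,12) fires=25
i=12 t=14 v=4: → [12,18); WM=13
i=13 t=15 v=3: → [12,18); WM=14
i=14 t=13 v=6: → [12,18); WM=14
i=15 t=16 v=2: → [12,18); WM=15
i=16 t=23 v=4: → [18,24); WM=22; [12,18) fires=23
i=17 t=20 v=2: → [18,24); WM=22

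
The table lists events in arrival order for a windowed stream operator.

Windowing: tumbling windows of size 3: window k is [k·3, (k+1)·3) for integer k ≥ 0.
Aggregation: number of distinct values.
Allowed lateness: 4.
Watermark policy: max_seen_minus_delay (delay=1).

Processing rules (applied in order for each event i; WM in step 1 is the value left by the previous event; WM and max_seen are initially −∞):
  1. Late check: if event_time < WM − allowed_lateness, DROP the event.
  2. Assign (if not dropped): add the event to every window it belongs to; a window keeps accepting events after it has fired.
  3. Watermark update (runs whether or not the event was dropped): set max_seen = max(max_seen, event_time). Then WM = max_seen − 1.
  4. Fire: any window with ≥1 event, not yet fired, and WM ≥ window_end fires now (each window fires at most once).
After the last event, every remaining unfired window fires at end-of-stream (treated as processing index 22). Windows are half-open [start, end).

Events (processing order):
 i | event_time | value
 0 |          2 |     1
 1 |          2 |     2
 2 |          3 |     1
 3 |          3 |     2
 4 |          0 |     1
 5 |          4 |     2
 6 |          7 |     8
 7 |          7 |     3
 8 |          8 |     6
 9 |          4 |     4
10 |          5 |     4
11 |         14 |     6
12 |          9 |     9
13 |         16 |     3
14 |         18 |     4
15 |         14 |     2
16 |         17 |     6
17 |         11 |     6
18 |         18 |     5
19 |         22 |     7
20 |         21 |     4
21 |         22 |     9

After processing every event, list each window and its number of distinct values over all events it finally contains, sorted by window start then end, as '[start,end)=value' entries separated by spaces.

[0,3)=2 [3,6)=3 [6,9)=3 [9,12)=1 [12,15)=2 [15,18)=2 [18,21)=2 [21,24)=3

i=0 t=2 v=1: → [0,3); WM=1
i=1 t=2 v=2: → [0,3); WM=1
i=2 t=3 v=1: → [3,6); WM=2
i=3 t=3 v=2: → [3,6); WM=2
i=4 t=0 v=1: → [0,3); WM=2
i=5 t=4 v=2: → [3,6); WM=3; [0,3) fires=2
i=6 t=7 v=8: → [6,9); WM=6; [3,6) fires=2
i=7 t=7 v=3: → [6,9); WM=6
i=8 t=8 v=6: → [6,9); WM=7
i=9 t=4 v=4: → [3,6); WM=7
i=10 t=5 v=4: → [3,6); WM=7
i=11 t=14 v=6: → [12,15); WM=13; [6,9) fires=3
i=12 t=9 v=9: → [9,12); WM=13; [9,12) fires=1
i=13 t=16 v=3: → [15,18); WM=15; [12,15) fires=1
i=14 t=18 v=4: → [18,21); WM=17
i=15 t=14 v=2: → [12,15); WM=17
i=16 t=17 v=6: → [15,18); WM=17
i=17 t=11 v=6: DROP (t<17-4); WM=17
i=18 t=18 v=5: → [18,21); WM=17
i=19 t=22 v=7: → [21,24); WM=21; [15,18) fires=2 [18,21) fires=2
i=20 t=21 v=4: → [21,24); WM=21
i=21 t=22 v=9: → [21,24); WM=21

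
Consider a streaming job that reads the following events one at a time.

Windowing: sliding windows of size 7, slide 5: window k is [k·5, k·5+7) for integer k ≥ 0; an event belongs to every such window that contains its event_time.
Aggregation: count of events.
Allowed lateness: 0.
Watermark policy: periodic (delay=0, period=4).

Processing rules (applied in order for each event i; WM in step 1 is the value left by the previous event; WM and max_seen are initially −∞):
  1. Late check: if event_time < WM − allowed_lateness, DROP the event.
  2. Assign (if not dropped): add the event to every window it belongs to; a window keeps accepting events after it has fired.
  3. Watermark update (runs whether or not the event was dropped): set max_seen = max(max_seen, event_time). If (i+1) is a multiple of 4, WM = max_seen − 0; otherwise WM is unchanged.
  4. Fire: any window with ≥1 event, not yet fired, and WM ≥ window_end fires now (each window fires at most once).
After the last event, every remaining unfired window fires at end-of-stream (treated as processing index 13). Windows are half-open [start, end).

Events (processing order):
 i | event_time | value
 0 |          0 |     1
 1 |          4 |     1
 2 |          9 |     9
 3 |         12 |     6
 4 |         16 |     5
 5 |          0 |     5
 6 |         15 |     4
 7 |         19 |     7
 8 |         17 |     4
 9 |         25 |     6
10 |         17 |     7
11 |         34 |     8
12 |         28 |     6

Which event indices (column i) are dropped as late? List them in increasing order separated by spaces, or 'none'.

i=0 t=0 v=1: → [0,7); WM=−∞
i=1 t=4 v=1: → [0,7); WM=−∞
i=2 t=9 v=9: → [5,12); WM=−∞
i=3 t=12 v=6: → [10,17); WM=12; [0,7) fires=2 [5,12) fires=1
i=4 t=16 v=5: → [15,22),[10,17); WM=12
i=5 t=0 v=5: DROP (t<12-0); WM=12
i=6 t=15 v=4: → [15,22),[10,17); WM=12
i=7 t=19 v=7: → [15,22); WM=19; [10,17) fires=3
i=8 t=17 v=4: DROP (t<19-0); WM=19
i=9 t=25 v=6: → [25,32),[20,27); WM=19
i=10 t=17 v=7: DROP (t<19-0); WM=19
i=11 t=34 v=8: → [30,37); WM=34; [15,22) fires=3 [20,27) fires=1 [25,32) fires=1
i=12 t=28 v=6: DROP (t<34-0); WM=34

5 8 10 12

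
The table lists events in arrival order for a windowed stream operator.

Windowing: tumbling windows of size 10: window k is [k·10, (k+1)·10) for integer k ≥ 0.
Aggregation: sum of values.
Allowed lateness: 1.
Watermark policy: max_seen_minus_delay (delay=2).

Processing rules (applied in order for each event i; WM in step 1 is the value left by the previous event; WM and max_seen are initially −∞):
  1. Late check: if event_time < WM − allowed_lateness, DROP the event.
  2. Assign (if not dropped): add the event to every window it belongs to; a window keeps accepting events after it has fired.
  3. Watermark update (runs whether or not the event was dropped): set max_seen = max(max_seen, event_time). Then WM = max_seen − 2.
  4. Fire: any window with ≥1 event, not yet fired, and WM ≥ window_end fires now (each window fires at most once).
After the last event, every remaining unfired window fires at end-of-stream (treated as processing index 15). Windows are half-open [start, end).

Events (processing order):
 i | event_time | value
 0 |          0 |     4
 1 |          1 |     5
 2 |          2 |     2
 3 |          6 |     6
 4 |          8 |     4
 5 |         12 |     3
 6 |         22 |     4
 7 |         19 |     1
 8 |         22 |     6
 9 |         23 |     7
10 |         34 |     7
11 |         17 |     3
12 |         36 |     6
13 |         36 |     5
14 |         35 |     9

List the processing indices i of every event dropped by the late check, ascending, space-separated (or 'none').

i=0 t=0 v=4: → [0,10); WM=-2
i=1 t=1 v=5: → [0,10); WM=-1
i=2 t=2 v=2: → [0,10); WM=0
i=3 t=6 v=6: → [0,10); WM=4
i=4 t=8 v=4: → [0,10); WM=6
i=5 t=12 v=3: → [10,20); WM=10; [0,10) fires=21
i=6 t=22 v=4: → [20,30); WM=20; [10,20) fires=3
i=7 t=19 v=1: → [10,20); WM=20
i=8 t=22 v=6: → [20,30); WM=20
i=9 t=23 v=7: → [20,30); WM=21
i=10 t=34 v=7: → [30,40); WM=32; [20,30) fires=17
i=11 t=17 v=3: DROP (t<32-1); WM=32
i=12 t=36 v=6: → [30,40); WM=34
i=13 t=36 v=5: → [30,40); WM=34
i=14 t=35 v=9: → [30,40); WM=34

11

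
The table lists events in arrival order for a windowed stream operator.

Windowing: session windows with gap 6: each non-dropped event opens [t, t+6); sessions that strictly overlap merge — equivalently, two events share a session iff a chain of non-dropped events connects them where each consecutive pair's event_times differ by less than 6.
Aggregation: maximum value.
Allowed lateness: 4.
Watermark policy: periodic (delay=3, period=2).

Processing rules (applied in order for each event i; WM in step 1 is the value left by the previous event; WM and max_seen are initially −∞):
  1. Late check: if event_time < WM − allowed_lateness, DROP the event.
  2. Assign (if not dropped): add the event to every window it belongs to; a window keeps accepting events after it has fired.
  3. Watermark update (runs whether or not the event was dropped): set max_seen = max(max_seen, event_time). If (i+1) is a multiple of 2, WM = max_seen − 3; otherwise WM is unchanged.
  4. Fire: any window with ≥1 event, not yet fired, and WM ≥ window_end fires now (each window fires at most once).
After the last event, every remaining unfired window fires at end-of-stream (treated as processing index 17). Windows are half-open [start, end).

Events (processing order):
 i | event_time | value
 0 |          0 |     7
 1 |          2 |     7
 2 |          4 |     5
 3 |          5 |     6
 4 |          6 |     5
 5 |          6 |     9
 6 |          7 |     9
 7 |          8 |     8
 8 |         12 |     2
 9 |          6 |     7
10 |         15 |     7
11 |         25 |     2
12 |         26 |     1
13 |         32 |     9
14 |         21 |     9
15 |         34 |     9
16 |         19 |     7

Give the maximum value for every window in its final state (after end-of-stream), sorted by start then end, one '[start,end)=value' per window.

[0,21)=9 [25,32)=2 [32,40)=9

i=0 t=0 v=7: → [0,6); WM=−∞
i=1 t=2 v=7: → [0,8); WM=-1
i=2 t=4 v=5: → [0,10); WM=-1
i=3 t=5 v=6: → [0,11); WM=2
i=4 t=6 v=5: → [0,12); WM=2
i=5 t=6 v=9: → [0,12); WM=3
i=6 t=7 v=9: → [0,13); WM=3
i=7 t=8 v=8: → [0,14); WM=5
i=8 t=12 v=2: → [0,18); WM=5
i=9 t=6 v=7: → [0,18); WM=9
i=10 t=15 v=7: → [0,21); WM=9
i=11 t=25 v=2: → [25,31); WM=22
i=12 t=26 v=1: → [25,32); WM=22
i=13 t=32 v=9: → [32,38); WM=29
i=14 t=21 v=9: DROP (t<29-4); WM=29
i=15 t=34 v=9: → [32,40); WM=31
i=16 t=19 v=7: DROP (t<31-4); WM=31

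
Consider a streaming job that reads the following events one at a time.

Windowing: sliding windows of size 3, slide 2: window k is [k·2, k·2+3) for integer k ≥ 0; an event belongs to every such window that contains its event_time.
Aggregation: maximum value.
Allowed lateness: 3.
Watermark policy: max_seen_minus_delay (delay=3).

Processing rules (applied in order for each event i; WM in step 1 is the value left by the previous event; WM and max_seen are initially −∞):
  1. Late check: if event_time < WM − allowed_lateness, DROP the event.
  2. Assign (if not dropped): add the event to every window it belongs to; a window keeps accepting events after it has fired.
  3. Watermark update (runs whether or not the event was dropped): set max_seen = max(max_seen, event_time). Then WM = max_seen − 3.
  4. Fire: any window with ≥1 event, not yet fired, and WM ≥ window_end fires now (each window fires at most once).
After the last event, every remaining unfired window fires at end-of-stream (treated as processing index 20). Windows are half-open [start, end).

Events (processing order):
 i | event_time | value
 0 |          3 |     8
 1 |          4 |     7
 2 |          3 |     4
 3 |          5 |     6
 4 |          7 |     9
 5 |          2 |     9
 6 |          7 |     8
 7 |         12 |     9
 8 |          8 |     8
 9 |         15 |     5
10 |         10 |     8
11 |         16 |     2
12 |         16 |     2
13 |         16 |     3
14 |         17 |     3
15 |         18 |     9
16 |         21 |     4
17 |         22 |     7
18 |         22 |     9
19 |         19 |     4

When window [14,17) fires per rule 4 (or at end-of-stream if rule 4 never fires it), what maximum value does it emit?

5

i=0 t=3 v=8: → [2,5); WM=0
i=1 t=4 v=7: → [4,7),[2,5); WM=1
i=2 t=3 v=4: → [2,5); WM=1
i=3 t=5 v=6: → [4,7); WM=2
i=4 t=7 v=9: → [6,9); WM=4
i=5 t=2 v=9: → [2,5),[0,3); WM=4; [0,3) fires=9
i=6 t=7 v=8: → [6,9); WM=4
i=7 t=12 v=9: → [12,15),[10,13); WM=9; [2,5) fires=9 [4,7) fires=7 [6,9) fires=9
i=8 t=8 v=8: → [8,11),[6,9); WM=9
i=9 t=15 v=5: → [14,17); WM=12; [8,11) fires=8
i=10 t=10 v=8: → [10,13),[8,11); WM=12
i=11 t=16 v=2: → [16,19),[14,17); WM=13; [10,13) fires=9
i=12 t=16 v=2: → [16,19),[14,17); WM=13
i=13 t=16 v=3: → [16,19),[14,17); WM=13
i=14 t=17 v=3: → [16,19); WM=14
i=15 t=18 v=9: → [18,21),[16,19); WM=15; [12,15) fires=9
i=16 t=21 v=4: → [20,23); WM=18; [14,17) fires=5
i=17 t=22 v=7: → [22,25),[20,23); WM=19; [16,19) fires=9
i=18 t=22 v=9: → [22,25),[20,23); WM=19
i=19 t=19 v=4: → [18,21); WM=19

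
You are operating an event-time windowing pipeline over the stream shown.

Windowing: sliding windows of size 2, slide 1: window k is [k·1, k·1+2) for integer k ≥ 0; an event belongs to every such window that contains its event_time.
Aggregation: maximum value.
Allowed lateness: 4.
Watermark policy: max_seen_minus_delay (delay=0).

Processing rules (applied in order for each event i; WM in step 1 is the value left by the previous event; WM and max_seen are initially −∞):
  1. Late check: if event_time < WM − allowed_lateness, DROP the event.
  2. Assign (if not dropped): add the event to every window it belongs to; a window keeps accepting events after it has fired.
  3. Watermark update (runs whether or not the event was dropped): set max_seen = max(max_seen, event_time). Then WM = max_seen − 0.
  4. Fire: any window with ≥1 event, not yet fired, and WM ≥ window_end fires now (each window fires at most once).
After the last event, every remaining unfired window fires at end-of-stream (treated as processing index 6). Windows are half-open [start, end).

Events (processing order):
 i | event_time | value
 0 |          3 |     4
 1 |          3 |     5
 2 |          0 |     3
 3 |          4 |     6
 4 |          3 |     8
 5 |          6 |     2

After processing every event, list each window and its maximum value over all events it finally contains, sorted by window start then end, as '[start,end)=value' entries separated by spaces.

[0,2)=3 [2,4)=8 [3,5)=8 [4,6)=6 [5,7)=2 [6,8)=2

i=0 t=3 v=4: → [3,5),[2,4); WM=3
i=1 t=3 v=5: → [3,5),[2,4); WM=3
i=2 t=0 v=3: → [0,2); WM=3; [0,2) fires=3
i=3 t=4 v=6: → [4,6),[3,5); WM=4; [2,4) fires=5
i=4 t=3 v=8: → [3,5),[2,4); WM=4
i=5 t=6 v=2: → [6,8),[5,7); WM=6; [3,5) fires=8 [4,6) fires=6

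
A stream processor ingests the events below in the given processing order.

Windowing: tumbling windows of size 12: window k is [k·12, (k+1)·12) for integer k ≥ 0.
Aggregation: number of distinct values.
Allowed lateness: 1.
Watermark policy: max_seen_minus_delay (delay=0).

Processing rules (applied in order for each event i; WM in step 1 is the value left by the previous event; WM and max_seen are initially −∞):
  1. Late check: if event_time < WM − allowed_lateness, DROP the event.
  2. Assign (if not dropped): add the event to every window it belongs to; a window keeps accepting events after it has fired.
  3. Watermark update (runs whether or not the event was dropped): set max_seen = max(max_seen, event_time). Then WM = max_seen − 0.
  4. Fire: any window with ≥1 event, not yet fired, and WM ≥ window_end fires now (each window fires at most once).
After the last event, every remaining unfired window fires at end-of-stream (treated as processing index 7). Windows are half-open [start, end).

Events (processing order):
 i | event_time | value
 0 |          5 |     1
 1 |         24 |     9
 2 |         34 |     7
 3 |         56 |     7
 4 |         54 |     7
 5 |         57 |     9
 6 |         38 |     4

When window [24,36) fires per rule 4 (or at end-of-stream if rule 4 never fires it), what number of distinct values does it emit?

2

i=0 t=5 v=1: → [0,12); WM=5
i=1 t=24 v=9: → [24,36); WM=24; [0,12) fires=1
i=2 t=34 v=7: → [24,36); WM=34
i=3 t=56 v=7: → [48,60); WM=56; [24,36) fires=2
i=4 t=54 v=7: DROP (t<56-1); WM=56
i=5 t=57 v=9: → [48,60); WM=57
i=6 t=38 v=4: DROP (t<57-1); WM=57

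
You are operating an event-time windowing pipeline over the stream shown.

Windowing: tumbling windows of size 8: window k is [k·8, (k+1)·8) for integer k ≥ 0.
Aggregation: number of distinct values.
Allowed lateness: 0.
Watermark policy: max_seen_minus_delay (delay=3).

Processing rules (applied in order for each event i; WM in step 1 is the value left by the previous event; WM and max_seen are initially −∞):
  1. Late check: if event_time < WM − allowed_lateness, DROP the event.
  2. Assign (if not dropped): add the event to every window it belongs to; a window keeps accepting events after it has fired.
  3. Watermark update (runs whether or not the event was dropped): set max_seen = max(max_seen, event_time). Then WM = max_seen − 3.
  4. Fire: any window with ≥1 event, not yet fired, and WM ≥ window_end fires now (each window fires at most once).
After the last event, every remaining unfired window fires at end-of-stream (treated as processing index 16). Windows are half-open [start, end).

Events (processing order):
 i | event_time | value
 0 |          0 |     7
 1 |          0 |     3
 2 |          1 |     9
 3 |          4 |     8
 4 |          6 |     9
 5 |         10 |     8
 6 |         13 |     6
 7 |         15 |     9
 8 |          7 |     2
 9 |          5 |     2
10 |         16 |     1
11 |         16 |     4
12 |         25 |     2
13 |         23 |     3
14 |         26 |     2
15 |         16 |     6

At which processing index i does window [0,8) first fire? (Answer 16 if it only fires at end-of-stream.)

i=0 t=0 v=7: → [0,8); WM=-3
i=1 t=0 v=3: → [0,8); WM=-3
i=2 t=1 v=9: → [0,8); WM=-2
i=3 t=4 v=8: → [0,8); WM=1
i=4 t=6 v=9: → [0,8); WM=3
i=5 t=10 v=8: → [8,16); WM=7
i=6 t=13 v=6: → [8,16); WM=10; [0,8) fires=4
i=7 t=15 v=9: → [8,16); WM=12
i=8 t=7 v=2: DROP (t<12-0); WM=12
i=9 t=5 v=2: DROP (t<12-0); WM=12
i=10 t=16 v=1: → [16,24); WM=13
i=11 t=16 v=4: → [16,24); WM=13
i=12 t=25 v=2: → [24,32); WM=22; [8,16) fires=3
i=13 t=23 v=3: → [16,24); WM=22
i=14 t=26 v=2: → [24,32); WM=23
i=15 t=16 v=6: DROP (t<23-0); WM=23

6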